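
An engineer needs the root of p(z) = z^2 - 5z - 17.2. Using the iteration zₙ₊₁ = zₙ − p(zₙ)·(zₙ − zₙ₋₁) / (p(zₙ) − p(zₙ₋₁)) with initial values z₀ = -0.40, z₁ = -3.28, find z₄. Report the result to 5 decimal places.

-2.34294

p(-0.40) = -15.0400000, p(-3.28) = 9.9584000
z₂ = -3.2800000 − 9.9584000·(-3.2800000 − (-0.4000000)) / (9.9584000 − (-15.0400000)) = -3.2800000 − (-28.6801920)/(24.9984000) = -2.1327189
p(-2.1327189) = -1.9879156
z₃ = -2.1327189 − (-1.9879156)·(-2.1327189 − (-3.2800000)) / (-1.9879156 − 9.9584000) = -2.1327189 − (-2.2806981)/(-11.9463156) = -2.3236311
p(-2.3236311) = -0.1825825
z₄ = -2.3236311 − (-0.1825825)·(-2.3236311 − (-2.1327189)) / (-0.1825825 − (-1.9879156)) = -2.3236311 − (0.0348572)/(1.8053331) = -2.3429391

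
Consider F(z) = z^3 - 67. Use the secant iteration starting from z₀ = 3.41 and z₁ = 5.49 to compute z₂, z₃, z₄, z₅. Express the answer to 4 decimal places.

3.8621, 4.0039, 4.0645, 4.0615

F(3.41) = -27.348179, F(5.49) = 98.469149
z₂ = 5.490000 − 98.469149·(5.490000 − 3.410000) / (98.469149 − (-27.348179)) = 5.490000 − (204.815830)/(125.817328) = 3.862117
F(3.862117) = -9.392844
z₃ = 3.862117 − (-9.392844)·(3.862117 − 5.490000) / (-9.392844 − 98.469149) = 3.862117 − (15.290446)/(-107.861993) = 4.003877
F(4.003877) = -2.813732
z₄ = 4.003877 − (-2.813732)·(4.003877 − 3.862117) / (-2.813732 − (-9.392844)) = 4.003877 − (-0.398873)/(6.579111) = 4.064504
F(4.064504) = 0.146389
z₅ = 4.064504 − 0.146389·(4.064504 − 4.003877) / (0.146389 − (-2.813732)) = 4.064504 − (0.008875)/(2.960121) = 4.061506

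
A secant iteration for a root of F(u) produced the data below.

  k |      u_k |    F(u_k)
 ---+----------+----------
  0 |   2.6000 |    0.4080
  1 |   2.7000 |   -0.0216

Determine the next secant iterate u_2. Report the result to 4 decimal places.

2.6950

u_2 = 2.7000 − (-0.0216)·(2.7000 − 2.6000) / (-0.0216 − 0.4080)
   = 2.7000 − (-0.002160)/(-0.429600) = 2.694972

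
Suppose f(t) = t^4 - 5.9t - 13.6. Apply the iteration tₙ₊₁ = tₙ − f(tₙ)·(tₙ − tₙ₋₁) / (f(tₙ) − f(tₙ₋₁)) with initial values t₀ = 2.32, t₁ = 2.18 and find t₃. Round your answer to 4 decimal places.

2.2809

f(2.32) = 1.682230, f(2.18) = -3.876694
t₂ = 2.180000 − (-3.876694)·(2.180000 − 2.320000) / (-3.876694 − 1.682230) = 2.180000 − (0.542737)/(-5.558924) = 2.277633
f(2.277633) = -0.126695
t₃ = 2.277633 − (-0.126695)·(2.277633 − 2.180000) / (-0.126695 − (-3.876694)) = 2.277633 − (-0.012370)/(3.749999) = 2.280932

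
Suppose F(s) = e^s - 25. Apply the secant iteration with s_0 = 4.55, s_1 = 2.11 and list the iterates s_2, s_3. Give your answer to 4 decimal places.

F(4.55) = 69.632408, F(2.11) = -16.751759
s_2 = 2.110000 − (-16.751759)·(2.110000 − 4.550000) / (-16.751759 − 69.632408) = 2.110000 − (40.874291)/(-86.384167) = 2.583169
F(2.583169) = -11.760977
s_3 = 2.583169 − (-11.760977)·(2.583169 − 2.110000) / (-11.760977 − (-16.751759)) = 2.583169 − (-5.564927)/(4.990782) = 3.698210

2.5832, 3.6982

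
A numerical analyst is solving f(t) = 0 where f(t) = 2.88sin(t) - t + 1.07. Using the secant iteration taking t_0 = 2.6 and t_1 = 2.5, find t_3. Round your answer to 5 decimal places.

f(2.6) = -0.0453560, f(2.5) = 0.2935998
t_2 = 2.5000000 − 0.2935998·(2.5000000 − 2.6000000) / (0.2935998 − (-0.0453560)) = 2.5000000 − (-0.0293600)/(0.3389558) = 2.5866189
f(2.5866189) = 0.0009136
t_3 = 2.5866189 − 0.0009136·(2.5866189 − 2.5000000) / (0.0009136 − 0.2935998) = 2.5866189 − (0.0000791)/(-0.2926862) = 2.5868893

2.58689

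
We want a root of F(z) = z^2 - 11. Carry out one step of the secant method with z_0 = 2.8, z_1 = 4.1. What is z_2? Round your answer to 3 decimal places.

F(2.8) = -3.16000, F(4.1) = 5.81000
z_2 = 4.10000 − 5.81000·(4.10000 − 2.80000) / (5.81000 − (-3.16000)) = 4.10000 − (7.55300)/(8.97000) = 3.25797

3.258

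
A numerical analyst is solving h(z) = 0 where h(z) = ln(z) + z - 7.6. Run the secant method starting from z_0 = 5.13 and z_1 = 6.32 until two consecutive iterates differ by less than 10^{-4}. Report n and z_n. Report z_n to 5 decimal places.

n = 4, z_n = 5.83596

h(5.13) = -0.8348943, h(6.32) = 0.5637192
z_2 = 6.3200000 − 0.5637192·(1.1900000)/(1.3986135) = 5.8403637;  |Δ| = 0.4796363
h(5.8403637) = 0.0051567
z_3 = 5.8403637 − 0.0051567·(-0.4796363)/(-0.5585625) = 5.8359356;  |Δ| = 0.0044281
h(5.8359356) = -0.0000298
z_4 = 5.8359356 − (-0.0000298)·(-0.0044281)/(-0.0051866) = 5.8359610;  |Δ| = 0.0000255
|z_4 − z_3| = 0.0000255 < 10^{-4}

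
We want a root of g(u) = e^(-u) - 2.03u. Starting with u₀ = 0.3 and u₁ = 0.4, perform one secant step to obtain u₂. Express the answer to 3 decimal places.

0.348

g(0.3) = 0.13182, g(0.4) = -0.14168
u₂ = 0.40000 − (-0.14168)·(0.40000 − 0.30000) / (-0.14168 − 0.13182) = 0.40000 − (-0.01417)/(-0.27350) = 0.34820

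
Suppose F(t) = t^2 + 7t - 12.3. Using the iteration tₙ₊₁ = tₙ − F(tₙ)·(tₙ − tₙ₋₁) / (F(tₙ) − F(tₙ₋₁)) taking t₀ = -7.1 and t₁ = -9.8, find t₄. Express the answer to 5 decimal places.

F(-7.1) = -11.5900000, F(-9.8) = 15.1400000
t₂ = -9.8000000 − 15.1400000·(-9.8000000 − (-7.1000000)) / (15.1400000 − (-11.5900000)) = -9.8000000 − (-40.8780000)/(26.7300000) = -8.2707071
F(-8.2707071) = -1.7903540
t₃ = -8.2707071 − (-1.7903540)·(-8.2707071 − (-9.8000000)) / (-1.7903540 − 15.1400000) = -8.2707071 − (-2.7379758)/(-16.9303540) = -8.4324270
F(-8.4324270) = -0.2211638
t₄ = -8.4324270 − (-0.2211638)·(-8.4324270 − (-8.2707071)) / (-0.2211638 − (-1.7903540)) = -8.4324270 − (0.0357666)/(1.5691902) = -8.4552200

-8.45522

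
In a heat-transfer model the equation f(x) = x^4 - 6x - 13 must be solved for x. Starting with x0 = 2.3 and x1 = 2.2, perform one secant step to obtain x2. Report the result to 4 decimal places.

f(2.3) = 1.184100, f(2.2) = -2.774400
x2 = 2.200000 − (-2.774400)·(2.200000 − 2.300000) / (-2.774400 − 1.184100) = 2.200000 − (0.277440)/(-3.958500) = 2.270087

2.2701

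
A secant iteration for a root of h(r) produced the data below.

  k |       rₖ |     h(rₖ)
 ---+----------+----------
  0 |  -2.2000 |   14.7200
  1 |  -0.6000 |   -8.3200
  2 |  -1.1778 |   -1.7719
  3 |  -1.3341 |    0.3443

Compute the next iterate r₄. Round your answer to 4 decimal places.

-1.3087

r₄ = -1.3341 − 0.3443·(-1.3341 − (-1.1778)) / (0.3443 − (-1.7719))
   = -1.3341 − (-0.053814)/(2.116200) = -1.308670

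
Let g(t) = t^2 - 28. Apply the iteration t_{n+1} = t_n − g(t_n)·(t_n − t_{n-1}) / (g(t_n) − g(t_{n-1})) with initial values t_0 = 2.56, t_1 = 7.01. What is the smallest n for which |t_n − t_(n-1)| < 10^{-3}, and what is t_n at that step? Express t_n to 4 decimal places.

n = 6, t_n = 5.2915

g(2.56) = -21.446400, g(7.01) = 21.140100
t_2 = 7.010000 − 21.140100·(4.450000)/(42.586500) = 4.801003;  |Δ| = 2.208997
g(4.801003) = -4.950369
t_3 = 4.801003 − (-4.950369)·(-2.208997)/(-26.090469) = 5.220135;  |Δ| = 0.419132
g(5.220135) = -0.750190
t_4 = 5.220135 − (-0.750190)·(0.419132)/(4.200179) = 5.294996;  |Δ| = 0.074861
g(5.294996) = 0.036981
t_5 = 5.294996 − 0.036981·(0.074861)/(0.787170) = 5.291479;  |Δ| = 0.003517
g(5.291479) = -0.000251
t_6 = 5.291479 − (-0.000251)·(-0.003517)/(-0.037232) = 5.291503;  |Δ| = 0.000024
|t_6 − t_5| = 0.000024 < 10^{-3}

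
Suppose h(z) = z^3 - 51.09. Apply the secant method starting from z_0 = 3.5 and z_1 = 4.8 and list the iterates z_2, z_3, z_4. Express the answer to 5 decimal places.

3.65771, 3.69762, 3.71080

h(3.5) = -8.2150000, h(4.8) = 59.5020000
z_2 = 4.8000000 − 59.5020000·(4.8000000 − 3.5000000) / (59.5020000 − (-8.2150000)) = 4.8000000 − (77.3526000)/(67.7170000) = 3.6577078
h(3.6577078) = -2.1541620
z_3 = 3.6577078 − (-2.1541620)·(3.6577078 − 4.8000000) / (-2.1541620 − 59.5020000) = 3.6577078 − (2.4606824)/(-61.6561620) = 3.6976176
h(3.6976176) = -0.5347834
z_4 = 3.6976176 − (-0.5347834)·(3.6976176 − 3.6577078) / (-0.5347834 − (-2.1541620)) = 3.6976176 − (-0.0213431)/(1.6193785) = 3.7107974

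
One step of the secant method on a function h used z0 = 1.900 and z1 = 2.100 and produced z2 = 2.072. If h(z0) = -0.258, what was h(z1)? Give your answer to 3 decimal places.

0.042

The secant line through (1.900, -0.258) and (2.100, h(z1)) crosses zero at z2 = 2.072.
So (1.900, -0.258), (2.100, h(z1)), (2.072, 0) are collinear:
h(z1) = -0.258 · (2.100 − 2.072) / (1.900 − 2.072) = -0.258 · (0.02800)/(-0.17200) = 0.04200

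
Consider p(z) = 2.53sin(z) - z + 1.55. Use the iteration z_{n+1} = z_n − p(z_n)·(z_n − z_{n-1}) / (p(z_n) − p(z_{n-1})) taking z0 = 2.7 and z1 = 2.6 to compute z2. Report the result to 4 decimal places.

p(2.7) = -0.068729, p(2.6) = 0.254218
z2 = 2.600000 − 0.254218·(2.600000 − 2.700000) / (0.254218 − (-0.068729)) = 2.600000 − (-0.025422)/(0.322947) = 2.678718

2.6787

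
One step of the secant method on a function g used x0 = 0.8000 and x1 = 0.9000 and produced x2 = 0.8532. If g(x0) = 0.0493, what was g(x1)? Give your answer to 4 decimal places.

The secant line through (0.8000, 0.0493) and (0.9000, g(x1)) crosses zero at x2 = 0.8532.
So (0.8000, 0.0493), (0.9000, g(x1)), (0.8532, 0) are collinear:
g(x1) = 0.0493 · (0.9000 − 0.8532) / (0.8000 − 0.8532) = 0.0493 · (0.046800)/(-0.053200) = -0.043369

-0.0434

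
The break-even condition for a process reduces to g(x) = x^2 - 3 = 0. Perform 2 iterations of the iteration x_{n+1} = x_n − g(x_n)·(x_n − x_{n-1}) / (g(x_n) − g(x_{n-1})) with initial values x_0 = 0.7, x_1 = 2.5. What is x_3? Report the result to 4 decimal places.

g(0.7) = -2.510000, g(2.5) = 3.250000
x_2 = 2.500000 − 3.250000·(2.500000 − 0.700000) / (3.250000 − (-2.510000)) = 2.500000 − (5.850000)/(5.760000) = 1.484375
g(1.484375) = -0.796631
x_3 = 1.484375 − (-0.796631)·(1.484375 − 2.500000) / (-0.796631 − 3.250000) = 1.484375 − (0.809078)/(-4.046631) = 1.684314

1.6843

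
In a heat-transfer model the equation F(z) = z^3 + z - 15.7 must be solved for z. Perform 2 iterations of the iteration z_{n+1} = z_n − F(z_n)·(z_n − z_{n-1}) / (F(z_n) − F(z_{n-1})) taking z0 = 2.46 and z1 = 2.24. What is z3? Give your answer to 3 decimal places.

F(2.46) = 1.64694, F(2.24) = -2.22058
z2 = 2.24000 − (-2.22058)·(2.24000 − 2.46000) / (-2.22058 − 1.64694) = 2.24000 − (0.48853)/(-3.86751) = 2.36632
F(2.36632) = -0.08362
z3 = 2.36632 − (-0.08362)·(2.36632 − 2.24000) / (-0.08362 − (-2.22058)) = 2.36632 − (-0.01056)/(2.13695) = 2.37126

2.371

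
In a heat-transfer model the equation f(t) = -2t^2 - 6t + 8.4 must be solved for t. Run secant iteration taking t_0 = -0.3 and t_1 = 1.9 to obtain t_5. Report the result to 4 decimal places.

1.0397

f(-0.3) = 10.020000, f(1.9) = -10.220000
t_2 = 1.900000 − (-10.220000)·(1.900000 − (-0.300000)) / (-10.220000 − 10.020000) = 1.900000 − (-22.484000)/(-20.240000) = 0.789130
f(0.789130) = 2.419764
t_3 = 0.789130 − 2.419764·(0.789130 − 1.900000) / (2.419764 − (-10.220000)) = 0.789130 − (-2.688042)/(12.639764) = 1.001796
f(1.001796) = 0.382034
t_4 = 1.001796 − 0.382034·(1.001796 − 0.789130) / (0.382034 − 2.419764) = 1.001796 − (0.081245)/(-2.037730) = 1.041667
f(1.041667) = -0.020138
t_5 = 1.041667 − (-0.020138)·(1.041667 − 1.001796) / (-0.020138 − 0.382034) = 1.041667 − (-0.000803)/(-0.402172) = 1.039670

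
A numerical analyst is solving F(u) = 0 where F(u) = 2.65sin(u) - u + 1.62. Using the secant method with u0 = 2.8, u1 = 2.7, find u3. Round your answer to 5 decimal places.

F(2.8) = -0.2922814, F(2.7) = 0.0525567
u2 = 2.7000000 − 0.0525567·(2.7000000 − 2.8000000) / (0.0525567 − (-0.2922814)) = 2.7000000 − (-0.0052557)/(0.3448381) = 2.7152410
F(2.7152410) = 0.0006714
u3 = 2.7152410 − 0.0006714·(2.7152410 − 2.7000000) / (0.0006714 − 0.0525567) = 2.7152410 − (0.0000102)/(-0.0518853) = 2.7154382

2.71544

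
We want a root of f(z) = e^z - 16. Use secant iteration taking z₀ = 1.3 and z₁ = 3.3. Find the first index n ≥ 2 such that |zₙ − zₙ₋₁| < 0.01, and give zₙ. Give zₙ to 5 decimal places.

f(1.3) = -12.3307033, f(3.3) = 11.1126389
z₂ = 3.3000000 − 11.1126389·(2.0000000)/(23.4433423) = 2.3519578;  |Δ| = 0.9480422
f(2.3519578) = -5.4938816
z₃ = 2.3519578 − (-5.4938816)·(-0.9480422)/(-16.6065205) = 2.6655955;  |Δ| = 0.3136377
f(2.6655955) = -1.6234912
z₄ = 2.6655955 − (-1.6234912)·(0.3136377)/(3.8703903) = 2.7971554;  |Δ| = 0.1315599
f(2.7971554) = 0.3979353
z₅ = 2.7971554 − 0.3979353·(0.1315599)/(2.0214265) = 2.7712567;  |Δ| = 0.0258987
f(2.7712567) = -0.0212977
z₆ = 2.7712567 − (-0.0212977)·(-0.0258987)/(-0.4192330) = 2.7725724;  |Δ| = 0.0013157
|z₆ − z₅| = 0.0013157 < 0.01

n = 6, zₙ = 2.77257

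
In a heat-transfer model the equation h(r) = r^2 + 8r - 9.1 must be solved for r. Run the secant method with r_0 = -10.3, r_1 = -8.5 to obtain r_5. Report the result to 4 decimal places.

h(-10.3) = 14.590000, h(-8.5) = -4.850000
r_2 = -8.500000 − (-4.850000)·(-8.500000 − (-10.300000)) / (-4.850000 − 14.590000) = -8.500000 − (-8.730000)/(-19.440000) = -8.949074
h(-8.949074) = -0.606666
r_3 = -8.949074 − (-0.606666)·(-8.949074 − (-8.500000)) / (-0.606666 − (-4.850000)) = -8.949074 − (0.272438)/(4.243334) = -9.013278
h(-9.013278) = 0.032954
r_4 = -9.013278 − 0.032954·(-9.013278 − (-8.949074)) / (0.032954 − (-0.606666)) = -9.013278 − (-0.002116)/(0.639620) = -9.009970
h(-9.009970) = -0.000201
r_5 = -9.009970 − (-0.000201)·(-9.009970 − (-9.013278)) / (-0.000201 − 0.032954) = -9.009970 − (-0.000001)/(-0.033156) = -9.009990

-9.0100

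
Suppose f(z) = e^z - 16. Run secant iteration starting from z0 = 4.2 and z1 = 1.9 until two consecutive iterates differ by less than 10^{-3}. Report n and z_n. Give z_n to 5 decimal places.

n = 7, z_n = 2.77259

f(4.2) = 50.6863310, f(1.9) = -9.3141056
z2 = 1.9000000 − (-9.3141056)·(-2.3000000)/(-60.0004366) = 2.2570381;  |Δ| = 0.3570381
f(2.2570381) = -6.4452528
z3 = 2.2570381 − (-6.4452528)·(0.3570381)/(2.8688527) = 3.0591709;  |Δ| = 0.8021328
f(3.0591709) = 5.3098827
z4 = 3.0591709 − 5.3098827·(0.8021328)/(11.7551355) = 2.6968415;  |Δ| = 0.3623294
f(2.6968415) = -1.1671912
z5 = 2.6968415 − (-1.1671912)·(-0.3623294)/(-6.4770738) = 2.7621346;  |Δ| = 0.0652930
f(2.7621346) = -0.1663954
z6 = 2.7621346 − (-0.1663954)·(0.0652930)/(1.0007958) = 2.7729904;  |Δ| = 0.0108558
f(2.7729904) = 0.0064277
z7 = 2.7729904 − 0.0064277·(0.0108558)/(0.1728231) = 2.7725866;  |Δ| = 0.0004038
|z7 − z6| = 0.0004038 < 10^{-3}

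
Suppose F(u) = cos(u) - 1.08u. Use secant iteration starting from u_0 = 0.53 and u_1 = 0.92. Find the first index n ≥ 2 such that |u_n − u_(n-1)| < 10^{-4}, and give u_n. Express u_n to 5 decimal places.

n = 5, u_n = 0.70512

F(0.53) = 0.2904071, F(0.92) = -0.3877798
u_2 = 0.9200000 − (-0.3877798)·(0.3900000)/(-0.6781869) = 0.6970023;  |Δ| = 0.2229977
F(0.6970023) = 0.0140075
u_3 = 0.6970023 − 0.0140075·(-0.2229977)/(0.4017873) = 0.7047766;  |Δ| = 0.0077744
F(0.7047766) = 0.0005975
u_4 = 0.7047766 − 0.0005975·(0.0077744)/(-0.0134099) = 0.7051230;  |Δ| = 0.0003464
F(0.7051230) = -0.0000011
u_5 = 0.7051230 − (-0.0000011)·(0.0003464)/(-0.0005986) = 0.7051224;  |Δ| = 0.0000006
|u_5 − u_4| = 0.0000006 < 10^{-4}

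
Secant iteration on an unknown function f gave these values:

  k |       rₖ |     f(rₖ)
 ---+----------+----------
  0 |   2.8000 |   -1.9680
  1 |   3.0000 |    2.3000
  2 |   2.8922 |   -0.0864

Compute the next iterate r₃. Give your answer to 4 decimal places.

2.8961

r₃ = 2.8922 − (-0.0864)·(2.8922 − 3.0000) / (-0.0864 − 2.3000)
   = 2.8922 − (0.009314)/(-2.386400) = 2.896103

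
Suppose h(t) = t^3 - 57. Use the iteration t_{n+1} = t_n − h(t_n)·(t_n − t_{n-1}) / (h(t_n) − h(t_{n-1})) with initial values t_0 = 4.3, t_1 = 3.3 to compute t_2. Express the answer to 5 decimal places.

h(4.3) = 22.5070000, h(3.3) = -21.0630000
t_2 = 3.3000000 − (-21.0630000)·(3.3000000 − 4.3000000) / (-21.0630000 − 22.5070000) = 3.3000000 − (21.0630000)/(-43.5700000) = 3.7834290

3.78343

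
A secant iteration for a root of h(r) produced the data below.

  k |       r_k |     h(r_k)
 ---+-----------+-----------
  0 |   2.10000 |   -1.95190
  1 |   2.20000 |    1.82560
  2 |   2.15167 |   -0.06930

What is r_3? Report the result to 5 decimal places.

r_3 = 2.15167 − (-0.06930)·(2.15167 − 2.20000) / (-0.06930 − 1.82560)
   = 2.15167 − (0.0033493)/(-1.8949000) = 2.1534375

2.15344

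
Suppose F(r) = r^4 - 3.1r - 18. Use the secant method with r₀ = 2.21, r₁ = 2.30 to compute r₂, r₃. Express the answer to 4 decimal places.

F(2.21) = -0.996567, F(2.30) = 2.854100
r₂ = 2.300000 − 2.854100·(2.300000 − 2.210000) / (2.854100 − (-0.996567)) = 2.300000 − (0.256869)/(3.850667) = 2.233292
F(2.233292) = -0.047106
r₃ = 2.233292 − (-0.047106)·(2.233292 − 2.300000) / (-0.047106 − 2.854100) = 2.233292 − (0.003142)/(-2.901206) = 2.234375

2.2333, 2.2344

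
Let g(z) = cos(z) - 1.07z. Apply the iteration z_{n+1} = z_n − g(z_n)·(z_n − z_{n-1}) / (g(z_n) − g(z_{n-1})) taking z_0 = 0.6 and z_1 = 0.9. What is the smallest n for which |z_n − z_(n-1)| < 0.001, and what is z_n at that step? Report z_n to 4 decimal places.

g(0.6) = 0.183336, g(0.9) = -0.341390
z_2 = 0.900000 − (-0.341390)·(0.300000)/(-0.524726) = 0.704818;  |Δ| = 0.195182
g(0.704818) = 0.007574
z_3 = 0.704818 − 0.007574·(-0.195182)/(0.348964) = 0.709054;  |Δ| = 0.004236
g(0.709054) = 0.000290
z_4 = 0.709054 − 0.000290·(0.004236)/(-0.007285) = 0.709223;  |Δ| = 0.000168
|z_4 − z_3| = 0.000168 < 0.001

n = 4, z_n = 0.7092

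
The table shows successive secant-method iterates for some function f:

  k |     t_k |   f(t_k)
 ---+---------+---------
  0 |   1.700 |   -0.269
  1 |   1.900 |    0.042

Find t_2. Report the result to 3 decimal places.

1.873

t_2 = 1.900 − 0.042·(1.900 − 1.700) / (0.042 − (-0.269))
   = 1.900 − (0.00840)/(0.31100) = 1.87299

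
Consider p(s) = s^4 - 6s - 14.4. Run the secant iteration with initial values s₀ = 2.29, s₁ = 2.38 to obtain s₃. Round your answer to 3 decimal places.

p(2.29) = -0.63942, p(2.38) = 3.40543
s₂ = 2.38000 − 3.40543·(2.38000 − 2.29000) / (3.40543 − (-0.63942)) = 2.38000 − (0.30649)/(4.04484) = 2.30423
p(2.30423) = -0.03496
s₃ = 2.30423 − (-0.03496)·(2.30423 − 2.38000) / (-0.03496 − 3.40543) = 2.30423 − (0.00265)/(-3.44039) = 2.30500

2.305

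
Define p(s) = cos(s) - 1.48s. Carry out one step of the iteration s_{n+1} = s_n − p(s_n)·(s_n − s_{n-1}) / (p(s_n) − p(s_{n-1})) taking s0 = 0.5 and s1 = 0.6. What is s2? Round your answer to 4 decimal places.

p(0.5) = 0.137583, p(0.6) = -0.062664
s2 = 0.600000 − (-0.062664)·(0.600000 − 0.500000) / (-0.062664 − 0.137583) = 0.600000 − (-0.006266)/(-0.200247) = 0.568706

0.5687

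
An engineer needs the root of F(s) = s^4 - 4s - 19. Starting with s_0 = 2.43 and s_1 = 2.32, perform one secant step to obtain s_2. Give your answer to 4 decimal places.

2.3061

F(2.43) = 6.147844, F(2.32) = 0.690230
s_2 = 2.320000 − 0.690230·(2.320000 − 2.430000) / (0.690230 − 6.147844) = 2.320000 − (-0.075925)/(-5.457614) = 2.306088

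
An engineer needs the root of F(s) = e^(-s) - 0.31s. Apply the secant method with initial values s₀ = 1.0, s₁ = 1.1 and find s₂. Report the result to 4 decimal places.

F(1.0) = 0.057879, F(1.1) = -0.008129
s₂ = 1.100000 − (-0.008129)·(1.100000 − 1.000000) / (-0.008129 − 0.057879) = 1.100000 − (-0.000813)/(-0.066008) = 1.087685

1.0877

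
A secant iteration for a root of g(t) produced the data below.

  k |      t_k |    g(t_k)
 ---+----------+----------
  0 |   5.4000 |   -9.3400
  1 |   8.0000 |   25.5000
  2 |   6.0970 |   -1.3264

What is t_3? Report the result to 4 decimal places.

6.1911

t_3 = 6.0970 − (-1.3264)·(6.0970 − 8.0000) / (-1.3264 − 25.5000)
   = 6.0970 − (2.524139)/(-26.826400) = 6.191092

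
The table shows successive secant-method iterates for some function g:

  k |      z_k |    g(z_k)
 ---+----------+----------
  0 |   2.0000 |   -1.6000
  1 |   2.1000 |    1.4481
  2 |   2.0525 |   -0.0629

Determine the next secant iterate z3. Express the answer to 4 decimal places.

z3 = 2.0525 − (-0.0629)·(2.0525 − 2.1000) / (-0.0629 − 1.4481)
   = 2.0525 − (0.002988)/(-1.511000) = 2.054477

2.0545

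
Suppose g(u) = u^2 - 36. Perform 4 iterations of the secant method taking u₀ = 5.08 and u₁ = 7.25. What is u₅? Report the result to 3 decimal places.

6.000

g(5.08) = -10.19360, g(7.25) = 16.56250
u₂ = 7.25000 − 16.56250·(7.25000 − 5.08000) / (16.56250 − (-10.19360)) = 7.25000 − (35.94062)/(26.75610) = 5.90673
g(5.90673) = -1.11052
u₃ = 5.90673 − (-1.11052)·(5.90673 − 7.25000) / (-1.11052 − 16.56250) = 5.90673 − (1.49173)/(-17.67302) = 5.99114
g(5.99114) = -0.10626
u₄ = 5.99114 − (-0.10626)·(5.99114 − 5.90673) / (-0.10626 − (-1.11052)) = 5.99114 − (-0.00897)/(1.00427) = 6.00007
g(6.00007) = 0.00083
u₅ = 6.00007 − 0.00083·(6.00007 − 5.99114) / (0.00083 − (-0.10626)) = 6.00007 − (0.00001)/(0.10709) = 6.00000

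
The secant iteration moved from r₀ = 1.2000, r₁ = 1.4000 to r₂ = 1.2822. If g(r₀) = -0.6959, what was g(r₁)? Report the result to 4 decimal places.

The secant line through (1.2000, -0.6959) and (1.4000, g(r₁)) crosses zero at r₂ = 1.2822.
So (1.2000, -0.6959), (1.4000, g(r₁)), (1.2822, 0) are collinear:
g(r₁) = -0.6959 · (1.4000 − 1.2822) / (1.2000 − 1.2822) = -0.6959 · (0.117800)/(-0.082200) = 0.997287

0.9973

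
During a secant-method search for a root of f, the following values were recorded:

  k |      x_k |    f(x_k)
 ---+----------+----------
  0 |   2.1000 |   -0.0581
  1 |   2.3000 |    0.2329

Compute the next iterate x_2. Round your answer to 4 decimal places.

x_2 = 2.3000 − 0.2329·(2.3000 − 2.1000) / (0.2329 − (-0.0581))
   = 2.3000 − (0.046580)/(0.291000) = 2.139931

2.1399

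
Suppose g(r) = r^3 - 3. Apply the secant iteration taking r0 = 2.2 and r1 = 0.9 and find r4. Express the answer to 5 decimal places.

g(2.2) = 7.6480000, g(0.9) = -2.2710000
r2 = 0.9000000 − (-2.2710000)·(0.9000000 − 2.2000000) / (-2.2710000 − 7.6480000) = 0.9000000 − (2.9523000)/(-9.9190000) = 1.1976409
g(1.1976409) = -1.2821713
r3 = 1.1976409 − (-1.2821713)·(1.1976409 − 0.9000000) / (-1.2821713 − (-2.2710000)) = 1.1976409 − (-0.3816266)/(0.9888287) = 1.5835789
g(1.5835789) = 0.9711762
r4 = 1.5835789 − 0.9711762·(1.5835789 − 1.1976409) / (0.9711762 − (-1.2821713)) = 1.5835789 − (0.3748139)/(2.2533475) = 1.4172425

1.41724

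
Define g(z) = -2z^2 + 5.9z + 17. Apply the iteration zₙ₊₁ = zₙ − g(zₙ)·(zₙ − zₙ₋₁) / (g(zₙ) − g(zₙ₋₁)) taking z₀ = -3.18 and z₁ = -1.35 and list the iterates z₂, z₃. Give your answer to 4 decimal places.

g(-3.18) = -21.986800, g(-1.35) = 5.390000
z₂ = -1.350000 − 5.390000·(-1.350000 − (-3.180000)) / (5.390000 − (-21.986800)) = -1.350000 − (9.863700)/(27.376800) = -1.710294
g(-1.710294) = 1.059053
z₃ = -1.710294 − 1.059053·(-1.710294 − (-1.350000)) / (1.059053 − 5.390000) = -1.710294 − (-0.381570)/(-4.330947) = -1.798397

-1.7103, -1.7984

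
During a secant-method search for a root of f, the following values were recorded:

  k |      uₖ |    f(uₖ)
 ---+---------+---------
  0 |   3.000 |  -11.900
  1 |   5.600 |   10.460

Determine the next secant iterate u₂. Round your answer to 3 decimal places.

4.384

u₂ = 5.600 − 10.460·(5.600 − 3.000) / (10.460 − (-11.900))
   = 5.600 − (27.19600)/(22.36000) = 4.38372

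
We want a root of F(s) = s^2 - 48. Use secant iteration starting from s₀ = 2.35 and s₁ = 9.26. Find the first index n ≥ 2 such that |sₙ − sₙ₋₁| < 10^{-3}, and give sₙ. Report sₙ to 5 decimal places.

F(2.35) = -42.4775000, F(9.26) = 37.7476000
s₂ = 9.2600000 − 37.7476000·(6.9100000)/(80.2251000) = 6.0086994;  |Δ| = 3.2513006
F(6.0086994) = -11.8955316
s₃ = 6.0086994 − (-11.8955316)·(-3.2513006)/(-49.6431316) = 6.7877790;  |Δ| = 0.7790796
F(6.7877790) = -1.9260569
s₄ = 6.7877790 − (-1.9260569)·(0.7790796)/(9.9694747) = 6.9382936;  |Δ| = 0.1505146
F(6.9382936) = 0.1399175
s₅ = 6.9382936 − 0.1399175·(0.1505146)/(2.0659744) = 6.9281000;  |Δ| = 0.0101936
F(6.9281000) = -0.0014304
s₆ = 6.9281000 − (-0.0014304)·(-0.0101936)/(-0.1413479) = 6.9282032;  |Δ| = 0.0001032
|s₆ − s₅| = 0.0001032 < 10^{-3}

n = 6, sₙ = 6.92820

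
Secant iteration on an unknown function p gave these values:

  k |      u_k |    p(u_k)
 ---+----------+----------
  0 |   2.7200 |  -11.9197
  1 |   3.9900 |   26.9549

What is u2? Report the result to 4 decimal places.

u2 = 3.9900 − 26.9549·(3.9900 − 2.7200) / (26.9549 − (-11.9197))
   = 3.9900 − (34.232723)/(38.874600) = 3.109406

3.1094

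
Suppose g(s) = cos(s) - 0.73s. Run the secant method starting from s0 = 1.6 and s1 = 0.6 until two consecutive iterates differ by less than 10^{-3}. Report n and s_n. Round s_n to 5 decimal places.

g(1.6) = -1.1971995, g(0.6) = 0.3873356
s2 = 0.6000000 − 0.3873356·(-1.0000000)/(1.5845351) = 0.8444475;  |Δ| = 0.2444475
g(0.8444475) = 0.0476978
s3 = 0.8444475 − 0.0476978·(0.2444475)/(-0.3396378) = 0.8787770;  |Δ| = 0.0343295
g(0.8787770) = -0.0034139
s4 = 0.8787770 − (-0.0034139)·(0.0343295)/(-0.0511117) = 0.8764840;  |Δ| = 0.0022930
g(0.8764840) = 0.0000238
s5 = 0.8764840 − 0.0000238·(-0.0022930)/(0.0034377) = 0.8764999;  |Δ| = 0.0000159
|s5 − s4| = 0.0000159 < 10^{-3}

n = 5, s_n = 0.87650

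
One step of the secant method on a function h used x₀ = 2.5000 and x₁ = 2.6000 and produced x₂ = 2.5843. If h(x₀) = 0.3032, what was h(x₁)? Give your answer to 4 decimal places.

The secant line through (2.5000, 0.3032) and (2.6000, h(x₁)) crosses zero at x₂ = 2.5843.
So (2.5000, 0.3032), (2.6000, h(x₁)), (2.5843, 0) are collinear:
h(x₁) = 0.3032 · (2.6000 − 2.5843) / (2.5000 − 2.5843) = 0.3032 · (0.015700)/(-0.084300) = -0.056468

-0.0565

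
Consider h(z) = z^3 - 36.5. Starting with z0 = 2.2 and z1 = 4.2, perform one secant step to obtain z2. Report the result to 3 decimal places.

3.015

h(2.2) = -25.85200, h(4.2) = 37.58800
z2 = 4.20000 − 37.58800·(4.20000 − 2.20000) / (37.58800 − (-25.85200)) = 4.20000 − (75.17600)/(63.44000) = 3.01501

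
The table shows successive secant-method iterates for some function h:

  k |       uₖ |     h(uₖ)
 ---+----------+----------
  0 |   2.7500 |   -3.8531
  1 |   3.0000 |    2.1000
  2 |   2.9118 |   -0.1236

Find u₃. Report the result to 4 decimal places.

2.9167

u₃ = 2.9118 − (-0.1236)·(2.9118 − 3.0000) / (-0.1236 − 2.1000)
   = 2.9118 − (0.010902)/(-2.223600) = 2.916703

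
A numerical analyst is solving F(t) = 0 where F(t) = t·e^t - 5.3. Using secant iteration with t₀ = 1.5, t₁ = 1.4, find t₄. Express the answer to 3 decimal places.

1.360

F(1.5) = 1.42253, F(1.4) = 0.37728
t₂ = 1.40000 − 0.37728·(1.40000 − 1.50000) / (0.37728 − 1.42253) = 1.40000 − (-0.03773)/(-1.04525) = 1.36391
F(1.36391) = 0.03483
t₃ = 1.36391 − 0.03483·(1.36391 − 1.40000) / (0.03483 − 0.37728) = 1.36391 − (-0.00126)/(-0.34245) = 1.36023
F(1.36023) = 0.00097
t₄ = 1.36023 − 0.00097·(1.36023 − 1.36391) / (0.00097 − 0.03483) = 1.36023 − (0.00000)/(-0.03386) = 1.36013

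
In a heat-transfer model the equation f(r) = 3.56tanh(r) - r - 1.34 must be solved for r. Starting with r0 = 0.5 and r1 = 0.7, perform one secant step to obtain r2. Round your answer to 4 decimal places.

f(0.5) = -0.194863, f(0.7) = 0.111549
r2 = 0.700000 − 0.111549·(0.700000 − 0.500000) / (0.111549 − (-0.194863)) = 0.700000 − (0.022310)/(0.306412) = 0.627190

0.6272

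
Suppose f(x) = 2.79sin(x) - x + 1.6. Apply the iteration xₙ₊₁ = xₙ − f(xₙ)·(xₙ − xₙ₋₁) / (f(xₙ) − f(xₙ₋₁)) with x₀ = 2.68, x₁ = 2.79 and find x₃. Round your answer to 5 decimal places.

2.72611

f(2.68) = 0.1625953, f(2.79) = -0.2291422
x₂ = 2.7900000 − (-0.2291422)·(2.7900000 − 2.6800000) / (-0.2291422 − 0.1625953) = 2.7900000 − (-0.0252056)/(-0.3917375) = 2.7256568
f(2.7256568) = 0.0016320
x₃ = 2.7256568 − 0.0016320·(2.7256568 − 2.7900000) / (0.0016320 − (-0.2291422)) = 2.7256568 − (-0.0001050)/(0.2307743) = 2.7261118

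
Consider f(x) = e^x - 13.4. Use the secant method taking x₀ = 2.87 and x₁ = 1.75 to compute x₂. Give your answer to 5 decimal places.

f(2.87) = 4.2370182, f(1.75) = -7.6453973
x₂ = 1.7500000 − (-7.6453973)·(1.7500000 − 2.8700000) / (-7.6453973 − 4.2370182) = 1.7500000 − (8.5628450)/(-11.8824155) = 2.4706317

2.47063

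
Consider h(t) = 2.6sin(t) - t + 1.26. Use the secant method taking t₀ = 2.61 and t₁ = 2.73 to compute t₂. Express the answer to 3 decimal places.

2.600

h(2.61) = -0.03204, h(2.73) = -0.42982
t₂ = 2.73000 − (-0.42982)·(2.73000 − 2.61000) / (-0.42982 − (-0.03204)) = 2.73000 − (-0.05158)/(-0.39778) = 2.60033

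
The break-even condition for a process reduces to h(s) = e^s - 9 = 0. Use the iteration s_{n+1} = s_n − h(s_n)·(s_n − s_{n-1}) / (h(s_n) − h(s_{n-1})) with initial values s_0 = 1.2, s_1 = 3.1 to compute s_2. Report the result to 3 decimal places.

1.772

h(1.2) = -5.67988, h(3.1) = 13.19795
s_2 = 3.10000 − 13.19795·(3.10000 − 1.20000) / (13.19795 − (-5.67988)) = 3.10000 − (25.07611)/(18.87783) = 1.77166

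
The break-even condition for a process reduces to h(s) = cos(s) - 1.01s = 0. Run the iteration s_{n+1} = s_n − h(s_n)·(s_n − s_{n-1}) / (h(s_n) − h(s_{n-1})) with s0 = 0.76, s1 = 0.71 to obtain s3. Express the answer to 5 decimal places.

h(0.76) = -0.0427640, h(0.71) = 0.0412619
s2 = 0.7100000 − 0.0412619·(0.7100000 − 0.7600000) / (0.0412619 − (-0.0427640)) = 0.7100000 − (-0.0020631)/(0.0840259) = 0.7345531
h(0.7345531) = 0.0002318
s3 = 0.7345531 − 0.0002318·(0.7345531 − 0.7100000) / (0.0002318 − 0.0412619) = 0.7345531 − (0.0000057)/(-0.0410301) = 0.7346918

0.73469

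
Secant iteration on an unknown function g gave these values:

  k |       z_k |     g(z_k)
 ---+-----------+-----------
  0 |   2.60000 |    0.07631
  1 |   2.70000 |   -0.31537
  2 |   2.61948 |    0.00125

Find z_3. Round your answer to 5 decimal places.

2.61980

z_3 = 2.61948 − 0.00125·(2.61948 − 2.70000) / (0.00125 − (-0.31537))
   = 2.61948 − (-0.0001007)/(0.3166200) = 2.6197979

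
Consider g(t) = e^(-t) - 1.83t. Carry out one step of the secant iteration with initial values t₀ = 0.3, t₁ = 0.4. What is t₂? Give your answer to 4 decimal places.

0.3757

g(0.3) = 0.191818, g(0.4) = -0.061680
t₂ = 0.400000 − (-0.061680)·(0.400000 − 0.300000) / (-0.061680 − 0.191818) = 0.400000 − (-0.006168)/(-0.253498) = 0.375668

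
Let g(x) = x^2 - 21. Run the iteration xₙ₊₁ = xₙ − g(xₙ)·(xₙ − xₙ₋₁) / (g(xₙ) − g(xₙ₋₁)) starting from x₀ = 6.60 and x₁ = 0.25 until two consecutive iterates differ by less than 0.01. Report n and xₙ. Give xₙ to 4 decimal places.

n = 7, xₙ = 4.5826

g(6.60) = 22.560000, g(0.25) = -20.937500
x₂ = 0.250000 − (-20.937500)·(-6.350000)/(-43.497500) = 3.306569;  |Δ| = 3.056569
g(3.306569) = -10.066599
x₃ = 3.306569 − (-10.066599)·(3.056569)/(10.870901) = 6.136993;  |Δ| = 2.830424
g(6.136993) = 16.662687
x₄ = 6.136993 − 16.662687·(2.830424)/(26.729286) = 4.372544;  |Δ| = 1.764449
g(4.372544) = -1.880858
x₅ = 4.372544 − (-1.880858)·(-1.764449)/(-18.543545) = 4.551511;  |Δ| = 0.178967
g(4.551511) = -0.283749
x₆ = 4.551511 − (-0.283749)·(0.178967)/(1.597110) = 4.583307;  |Δ| = 0.031796
g(4.583307) = 0.006701
x₇ = 4.583307 − 0.006701·(0.031796)/(0.290450) = 4.582573;  |Δ| = 0.000734
|x₇ − x₆| = 0.000734 < 0.01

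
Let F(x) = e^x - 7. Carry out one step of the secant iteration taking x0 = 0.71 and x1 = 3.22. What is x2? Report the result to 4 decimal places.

1.2521

F(0.71) = -4.966009, F(3.22) = 18.028120
x2 = 3.220000 − 18.028120·(3.220000 − 0.710000) / (18.028120 − (-4.966009)) = 3.220000 − (45.250582)/(22.994129) = 1.252081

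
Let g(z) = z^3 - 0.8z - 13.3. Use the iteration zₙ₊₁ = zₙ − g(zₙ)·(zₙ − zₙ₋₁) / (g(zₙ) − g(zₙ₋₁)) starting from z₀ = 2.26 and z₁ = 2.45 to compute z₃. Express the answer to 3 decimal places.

2.482

g(2.26) = -3.56482, g(2.45) = -0.55387
z₂ = 2.45000 − (-0.55387)·(2.45000 − 2.26000) / (-0.55387 − (-3.56482)) = 2.45000 − (-0.10524)/(3.01095) = 2.48495
g(2.48495) = 0.05657
z₃ = 2.48495 − 0.05657·(2.48495 − 2.45000) / (0.05657 − (-0.55387)) = 2.48495 − (0.00198)/(0.61044) = 2.48171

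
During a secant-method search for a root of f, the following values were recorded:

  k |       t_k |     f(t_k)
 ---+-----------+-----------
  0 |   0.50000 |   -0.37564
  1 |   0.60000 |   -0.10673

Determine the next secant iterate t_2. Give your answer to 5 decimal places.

t_2 = 0.60000 − (-0.10673)·(0.60000 − 0.50000) / (-0.10673 − (-0.37564))
   = 0.60000 − (-0.0106730)/(0.2689100) = 0.6396899

0.63969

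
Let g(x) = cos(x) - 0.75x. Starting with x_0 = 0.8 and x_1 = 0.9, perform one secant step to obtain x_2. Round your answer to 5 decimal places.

0.86443

g(0.8) = 0.0967067, g(0.9) = -0.0533900
x_2 = 0.9000000 − (-0.0533900)·(0.9000000 − 0.8000000) / (-0.0533900 − 0.0967067) = 0.9000000 − (-0.0053390)/(-0.1500967) = 0.8644296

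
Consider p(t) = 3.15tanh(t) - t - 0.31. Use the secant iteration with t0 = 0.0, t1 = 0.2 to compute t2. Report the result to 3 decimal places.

0.147

p(0.0) = -0.31000, p(0.2) = 0.11173
t2 = 0.20000 − 0.11173·(0.20000 − 0.00000) / (0.11173 − (-0.31000)) = 0.20000 − (0.02235)/(0.42173) = 0.14701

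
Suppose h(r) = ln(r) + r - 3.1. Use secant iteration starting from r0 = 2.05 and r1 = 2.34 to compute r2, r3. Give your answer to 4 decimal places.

2.2781, 2.2771

h(2.05) = -0.332160, h(2.34) = 0.090151
r2 = 2.340000 − 0.090151·(2.340000 − 2.050000) / (0.090151 − (-0.332160)) = 2.340000 − (0.026144)/(0.422311) = 2.278094
h(2.278094) = 0.001433
r3 = 2.278094 − 0.001433·(2.278094 − 2.340000) / (0.001433 − 0.090151) = 2.278094 − (-0.000089)/(-0.088718) = 2.277094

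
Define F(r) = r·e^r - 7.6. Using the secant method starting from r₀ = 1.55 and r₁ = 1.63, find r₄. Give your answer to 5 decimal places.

F(1.55) = -0.2972212, F(1.63) = 0.7193158
r₂ = 1.6300000 − 0.7193158·(1.6300000 − 1.5500000) / (0.7193158 − (-0.2972212)) = 1.6300000 − (0.0575453)/(1.0165370) = 1.5733909
F(1.5733909) = -0.0115757
r₃ = 1.5733909 − (-0.0115757)·(1.5733909 − 1.6300000) / (-0.0115757 − 0.7193158) = 1.5733909 − (0.0006553)/(-0.7308915) = 1.5742874
F(1.5742874) = -0.0004412
r₄ = 1.5742874 − (-0.0004412)·(1.5742874 − 1.5733909) / (-0.0004412 − (-0.0115757)) = 1.5742874 − (-0.0000004)/(0.0111345) = 1.5743230

1.57432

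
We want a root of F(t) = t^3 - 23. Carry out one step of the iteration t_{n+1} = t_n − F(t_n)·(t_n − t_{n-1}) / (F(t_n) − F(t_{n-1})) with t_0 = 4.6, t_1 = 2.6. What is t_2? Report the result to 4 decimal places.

F(4.6) = 74.336000, F(2.6) = -5.424000
t_2 = 2.600000 − (-5.424000)·(2.600000 − 4.600000) / (-5.424000 − 74.336000) = 2.600000 − (10.848000)/(-79.760000) = 2.736008

2.7360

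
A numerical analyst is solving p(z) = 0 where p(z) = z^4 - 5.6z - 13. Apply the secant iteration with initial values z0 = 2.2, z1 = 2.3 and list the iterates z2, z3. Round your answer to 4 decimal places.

2.2474, 2.2492

p(2.2) = -1.894400, p(2.3) = 2.104100
z2 = 2.300000 − 2.104100·(2.300000 − 2.200000) / (2.104100 − (-1.894400)) = 2.300000 − (0.210410)/(3.998500) = 2.247378
p(2.247378) = -0.075676
z3 = 2.247378 − (-0.075676)·(2.247378 − 2.300000) / (-0.075676 − 2.104100) = 2.247378 − (0.003982)/(-2.179776) = 2.249205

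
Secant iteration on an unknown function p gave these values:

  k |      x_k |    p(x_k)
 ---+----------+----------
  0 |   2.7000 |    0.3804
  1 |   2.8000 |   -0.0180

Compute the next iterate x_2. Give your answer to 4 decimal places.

x_2 = 2.8000 − (-0.0180)·(2.8000 − 2.7000) / (-0.0180 − 0.3804)
   = 2.8000 − (-0.001800)/(-0.398400) = 2.795482

2.7955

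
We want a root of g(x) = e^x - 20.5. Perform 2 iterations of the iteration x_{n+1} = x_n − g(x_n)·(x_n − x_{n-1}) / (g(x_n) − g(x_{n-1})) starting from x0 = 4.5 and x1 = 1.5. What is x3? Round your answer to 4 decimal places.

4.1637

g(4.5) = 69.517131, g(1.5) = -16.018311
x2 = 1.500000 − (-16.018311)·(1.500000 − 4.500000) / (-16.018311 − 69.517131) = 1.500000 − (48.054933)/(-85.535442) = 2.061813
g(2.061813) = -12.639792
x3 = 2.061813 − (-12.639792)·(2.061813 − 1.500000) / (-12.639792 − (-16.018311)) = 2.061813 − (-7.101201)/(3.378519) = 4.163681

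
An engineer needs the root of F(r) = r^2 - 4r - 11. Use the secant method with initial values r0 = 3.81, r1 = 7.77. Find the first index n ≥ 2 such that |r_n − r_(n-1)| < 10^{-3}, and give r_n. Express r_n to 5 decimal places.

F(3.81) = -11.7239000, F(7.77) = 18.2929000
r2 = 7.7700000 − 18.2929000·(3.9600000)/(30.0168000) = 5.3566887;  |Δ| = 2.4133113
F(5.3566887) = -3.7326413
r3 = 5.3566887 − (-3.7326413)·(-2.4133113)/(-22.0255413) = 5.7656695;  |Δ| = 0.4089809
F(5.7656695) = -0.8197329
r4 = 5.7656695 − (-0.8197329)·(0.4089809)/(2.9129084) = 5.8807624;  |Δ| = 0.1150929
F(5.8807624) = 0.0603172
r5 = 5.8807624 − 0.0603172·(0.1150929)/(0.8800500) = 5.8728742;  |Δ| = 0.0078883
F(5.8728742) = -0.0008457
r6 = 5.8728742 − (-0.0008457)·(-0.0078883)/(-0.0611628) = 5.8729832;  |Δ| = 0.0001091
|r6 − r5| = 0.0001091 < 10^{-3}

n = 6, r_n = 5.87298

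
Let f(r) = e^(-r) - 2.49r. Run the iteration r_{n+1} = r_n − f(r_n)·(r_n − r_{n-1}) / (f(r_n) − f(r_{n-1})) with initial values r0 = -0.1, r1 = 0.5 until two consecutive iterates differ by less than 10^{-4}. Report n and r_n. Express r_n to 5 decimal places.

n = 5, r_n = 0.29809

f(-0.1) = 1.3541709, f(0.5) = -0.6384693
r2 = 0.5000000 − (-0.6384693)·(0.6000000)/(-1.9926403) = 0.3077517;  |Δ| = 0.1922483
f(0.3077517) = -0.0312041
r3 = 0.3077517 − (-0.0312041)·(-0.1922483)/(0.6072653) = 0.2978732;  |Δ| = 0.0098786
f(0.2978732) = 0.0006914
r4 = 0.2978732 − 0.0006914·(-0.0098786)/(0.0318954) = 0.2980873;  |Δ| = 0.0002141
f(0.2980873) = -0.0000008
r5 = 0.2980873 − (-0.0000008)·(0.0002141)/(-0.0006921) = 0.2980870;  |Δ| = 0.0000002
|r5 − r4| = 0.0000002 < 10^{-4}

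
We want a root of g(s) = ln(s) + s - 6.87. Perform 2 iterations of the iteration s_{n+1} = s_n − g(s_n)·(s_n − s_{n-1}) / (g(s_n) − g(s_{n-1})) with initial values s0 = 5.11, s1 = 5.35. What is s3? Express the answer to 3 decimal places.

g(5.11) = -0.12880, g(5.35) = 0.15710
s2 = 5.35000 − 0.15710·(5.35000 − 5.11000) / (0.15710 − (-0.12880)) = 5.35000 − (0.03770)/(0.28590) = 5.21812
g(5.21812) = 0.00026
s3 = 5.21812 − 0.00026·(5.21812 − 5.35000) / (0.00026 − 0.15710) = 5.21812 − (-0.00003)/(-0.15684) = 5.21790

5.218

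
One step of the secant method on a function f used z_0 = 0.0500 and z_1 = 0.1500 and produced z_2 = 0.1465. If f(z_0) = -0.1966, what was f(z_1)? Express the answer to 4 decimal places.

The secant line through (0.0500, -0.1966) and (0.1500, f(z_1)) crosses zero at z_2 = 0.1465.
So (0.0500, -0.1966), (0.1500, f(z_1)), (0.1465, 0) are collinear:
f(z_1) = -0.1966 · (0.1500 − 0.1465) / (0.0500 − 0.1465) = -0.1966 · (0.003500)/(-0.096500) = 0.007131

0.0071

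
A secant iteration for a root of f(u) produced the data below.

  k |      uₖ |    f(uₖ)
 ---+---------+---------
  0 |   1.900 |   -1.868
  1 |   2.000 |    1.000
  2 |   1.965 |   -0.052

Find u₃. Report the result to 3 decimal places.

1.967

u₃ = 1.965 − (-0.052)·(1.965 − 2.000) / (-0.052 − 1.000)
   = 1.965 − (0.00182)/(-1.05200) = 1.96673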